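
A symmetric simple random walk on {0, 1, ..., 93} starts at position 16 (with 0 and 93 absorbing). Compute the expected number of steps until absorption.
E[τ | X_0 = 16] = 1232

Let v_k = E[τ | X_0 = k]. Boundary: v_0 = v_93 = 0. Recurrence: v_k = 1 + (v_{k-1} + v_{k+1})/2 for 1 ≤ k ≤ 92. The particular solution to v_k − (v_{k-1} + v_{k+1})/2 = 1 is v_k = −k^2. Adding homogeneous solution A + B k and matching boundaries gives v_k = k (93 − k). Substituting k = 16: v_16 = 16 · 77 = 1232.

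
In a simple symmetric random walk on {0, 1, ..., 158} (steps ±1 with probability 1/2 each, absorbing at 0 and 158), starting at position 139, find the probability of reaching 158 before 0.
P(hit 158 before 0) = 139/158

Let u_k = P(hit 158 before 0 | start at k). Then u_0 = 0, u_158 = 1, and u_k = u_{k-1}/2 + u_{k+1}/2 for 1 ≤ k ≤ 157. This harmonic recurrence is solved by u_k = k/158, giving u_139 = 139/158.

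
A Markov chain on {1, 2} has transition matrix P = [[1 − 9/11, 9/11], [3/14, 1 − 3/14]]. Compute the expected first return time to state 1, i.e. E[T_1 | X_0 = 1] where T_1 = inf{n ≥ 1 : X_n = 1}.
E[T_1 | X_0 = 1] = 1/π_1 = 53/11

For an irreducible recurrent Markov chain with stationary distribution π, E[T_i | X_0 = i] = 1/π_i (Kac's formula). Here π_1 = (3/14)/(9/11 + 3/14) = (3/14)/(159/154) = 11/53, so E[T_1 | X_0 = 1] = 1/π_1 = (9/11 + 3/14)/(3/14) = (159/154)/(3/14) = 53/11.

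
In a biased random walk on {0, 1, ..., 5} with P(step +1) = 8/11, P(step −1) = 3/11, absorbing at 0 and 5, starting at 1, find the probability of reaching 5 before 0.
P(hit 5 before 0) = (1 − (3/8)^1) / (1 − (3/8)^5) = 4096/6505

Let u_k denote P(reach 5 before 0 | start at k). Boundary: u_0 = 0, u_5 = 1. Recurrence: u_k = 8/11·u_{k+1} + 3/11·u_{k-1} for 1 ≤ k ≤ 4. Try u_k = A + B·r^k with r = q/p = (3/11)/(8/11) = 3/8. Substitution satisfies the recurrence; boundary conditions give:
  u_k = (1 − r^k) / (1 − r^N) = (1 − (3/8)^1) / (1 − (3/8)^5) = 4096/6505.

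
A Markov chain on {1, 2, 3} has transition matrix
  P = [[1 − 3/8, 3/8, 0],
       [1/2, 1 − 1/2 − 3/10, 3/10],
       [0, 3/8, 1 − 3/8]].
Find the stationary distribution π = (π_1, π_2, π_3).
π = (20/47, 15/47, 12/47)

This is a birth-death chain on three states, which satisfies detailed balance: π_1 · P_{12} = π_2 · P_{21} and π_2 · P_{23} = π_3 · P_{32}.
From π_1 · 3/8 = π_2 · 1/2: π_2/π_1 = (3/8)/(1/2) = 3/4.
From π_2 · 3/10 = π_3 · 3/8: π_3/π_2 = (3/10)/(3/8) = 4/5.
Take π_1 proportional to 1; then unnormalized π = (1, 3/4, 3/5). Normalize by dividing by the sum 47/20:
  π = (20/47, 15/47, 12/47).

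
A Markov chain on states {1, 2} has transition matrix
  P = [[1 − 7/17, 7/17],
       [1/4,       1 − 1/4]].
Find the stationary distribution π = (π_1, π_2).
π_1 = 17/45, π_2 = 28/45

Solve πP = π with π_1 + π_2 = 1. From πP = π: π_1 · (1 − 7/17) + π_2 · 1/4 = π_1 ⇒ π_2 · 1/4 = π_1 · 7/17 ⇒ π_2/π_1 = (7/17)/(1/4) = 28/17. Together with π_1 + π_2 = 1:
  π_1 = (1/4)/(7/17 + 1/4) = (1/4)/(45/68) = 17/45,
  π_2 = (7/17)/(7/17 + 1/4) = (7/17)/(45/68) = 28/45.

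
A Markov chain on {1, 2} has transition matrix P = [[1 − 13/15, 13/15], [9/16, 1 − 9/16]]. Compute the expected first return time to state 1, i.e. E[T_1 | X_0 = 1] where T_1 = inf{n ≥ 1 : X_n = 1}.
E[T_1 | X_0 = 1] = 1/π_1 = 343/135

For an irreducible recurrent Markov chain with stationary distribution π, E[T_i | X_0 = i] = 1/π_i (Kac's formula). Here π_1 = (9/16)/(13/15 + 9/16) = (9/16)/(343/240) = 135/343, so E[T_1 | X_0 = 1] = 1/π_1 = (13/15 + 9/16)/(9/16) = (343/240)/(9/16) = 343/135.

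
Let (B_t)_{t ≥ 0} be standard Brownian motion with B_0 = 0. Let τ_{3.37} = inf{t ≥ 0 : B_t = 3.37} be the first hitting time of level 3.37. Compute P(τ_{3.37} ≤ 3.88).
P(τ_{3.37} ≤ 3.88) = 2(1 − Φ(3.37/√3.88)) = 2(1 − Φ(1.7109)) ≈ 0.0871

By the reflection principle for standard BM, P(τ_b ≤ t) = 2 · P(B_t ≥ b). Since B_t ~ N(0, t), P(B_t ≥ 3.37) = 1 − Φ(3.37/√t) = 1 − Φ(3.37/√3.88) = 1 − Φ(1.7109) ≈ 0.04355. Doubling: P(τ_{3.37} ≤ 3.88) ≈ 2 · 0.04355 = 0.08710 ≈ 0.0871.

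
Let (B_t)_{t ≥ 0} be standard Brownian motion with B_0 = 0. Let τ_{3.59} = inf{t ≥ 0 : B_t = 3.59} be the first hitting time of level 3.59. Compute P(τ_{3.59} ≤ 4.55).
P(τ_{3.59} ≤ 4.55) = 2(1 − Φ(3.59/√4.55)) = 2(1 − Φ(1.6830)) ≈ 0.0924

By the reflection principle for standard BM, P(τ_b ≤ t) = 2 · P(B_t ≥ b). Since B_t ~ N(0, t), P(B_t ≥ 3.59) = 1 − Φ(3.59/√t) = 1 − Φ(3.59/√4.55) = 1 − Φ(1.6830) ≈ 0.04619. Doubling: P(τ_{3.59} ≤ 4.55) ≈ 2 · 0.04619 = 0.09238 ≈ 0.0924.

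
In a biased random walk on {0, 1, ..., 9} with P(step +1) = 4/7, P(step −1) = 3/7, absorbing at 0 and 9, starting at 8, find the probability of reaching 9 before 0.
P(hit 9 before 0) = (1 − (3/4)^8) / (1 − (3/4)^9) = 235900/242461

Let u_k denote P(reach 9 before 0 | start at k). Boundary: u_0 = 0, u_9 = 1. Recurrence: u_k = 4/7·u_{k+1} + 3/7·u_{k-1} for 1 ≤ k ≤ 8. Try u_k = A + B·r^k with r = q/p = (3/7)/(4/7) = 3/4. Substitution satisfies the recurrence; boundary conditions give:
  u_k = (1 − r^k) / (1 − r^N) = (1 − (3/4)^8) / (1 − (3/4)^9) = 235900/242461.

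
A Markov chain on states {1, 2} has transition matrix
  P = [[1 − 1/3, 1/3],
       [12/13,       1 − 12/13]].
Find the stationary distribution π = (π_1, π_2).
π_1 = 36/49, π_2 = 13/49

Solve πP = π with π_1 + π_2 = 1. From πP = π: π_1 · (1 − 1/3) + π_2 · 12/13 = π_1 ⇒ π_2 · 12/13 = π_1 · 1/3 ⇒ π_2/π_1 = (1/3)/(12/13) = 13/36. Together with π_1 + π_2 = 1:
  π_1 = (12/13)/(1/3 + 12/13) = (12/13)/(49/39) = 36/49,
  π_2 = (1/3)/(1/3 + 12/13) = (1/3)/(49/39) = 13/49.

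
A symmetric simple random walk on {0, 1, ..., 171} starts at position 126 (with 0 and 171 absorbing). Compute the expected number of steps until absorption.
E[τ | X_0 = 126] = 5670

Let v_k = E[τ | X_0 = k]. Boundary: v_0 = v_171 = 0. Recurrence: v_k = 1 + (v_{k-1} + v_{k+1})/2 for 1 ≤ k ≤ 170. The particular solution to v_k − (v_{k-1} + v_{k+1})/2 = 1 is v_k = −k^2. Adding homogeneous solution A + B k and matching boundaries gives v_k = k (171 − k). Substituting k = 126: v_126 = 126 · 45 = 5670.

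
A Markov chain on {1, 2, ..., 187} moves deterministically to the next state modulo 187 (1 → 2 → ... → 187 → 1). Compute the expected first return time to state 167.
E[T_167 | X_0 = 167] = 187

The chain cycles deterministically, so starting at state 167 it returns in exactly 187 steps. Equivalently, the stationary distribution is uniform π_j = 1/187 for every state j, so by Kac's formula E[T_167] = 1/π_167 = 187.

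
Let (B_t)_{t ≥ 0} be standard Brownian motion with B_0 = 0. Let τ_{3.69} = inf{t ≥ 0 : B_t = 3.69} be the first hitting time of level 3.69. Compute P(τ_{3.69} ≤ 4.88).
P(τ_{3.69} ≤ 4.88) = 2(1 − Φ(3.69/√4.88)) = 2(1 − Φ(1.6704)) ≈ 0.0948

By the reflection principle for standard BM, P(τ_b ≤ t) = 2 · P(B_t ≥ b). Since B_t ~ N(0, t), P(B_t ≥ 3.69) = 1 − Φ(3.69/√t) = 1 − Φ(3.69/√4.88) = 1 − Φ(1.6704) ≈ 0.04742. Doubling: P(τ_{3.69} ≤ 4.88) ≈ 2 · 0.04742 = 0.09484 ≈ 0.0948.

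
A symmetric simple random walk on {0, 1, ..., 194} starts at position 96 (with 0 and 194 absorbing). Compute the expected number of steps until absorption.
E[τ | X_0 = 96] = 9408

Let v_k = E[τ | X_0 = k]. Boundary: v_0 = v_194 = 0. Recurrence: v_k = 1 + (v_{k-1} + v_{k+1})/2 for 1 ≤ k ≤ 193. The particular solution to v_k − (v_{k-1} + v_{k+1})/2 = 1 is v_k = −k^2. Adding homogeneous solution A + B k and matching boundaries gives v_k = k (194 − k). Substituting k = 96: v_96 = 96 · 98 = 9408.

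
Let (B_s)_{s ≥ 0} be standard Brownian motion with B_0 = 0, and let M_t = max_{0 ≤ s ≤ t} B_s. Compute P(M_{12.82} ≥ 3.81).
P(M_{12.82} ≥ 3.81) = 2·P(B_{12.82} ≥ 3.81) = 2(1 − Φ(3.81/√12.82)) ≈ 0.2873

By the reflection principle for Brownian motion, P(M_t ≥ a) = 2 · P(B_t ≥ a) for a ≥ 0. Since B_t ~ N(0, t), P(B_t ≥ 3.81) = 1 − Φ(3.81/√t) = 1 − Φ(3.81/√12.82) = 1 − Φ(1.0641). So
  P(M_{12.82} ≥ 3.81) = 2(1 − Φ(1.0641)) ≈ 0.2873.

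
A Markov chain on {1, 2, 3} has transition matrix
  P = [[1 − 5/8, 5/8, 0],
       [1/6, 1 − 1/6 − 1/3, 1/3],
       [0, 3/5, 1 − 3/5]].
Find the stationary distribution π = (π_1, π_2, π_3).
π = (6/41, 45/82, 25/82)

This is a birth-death chain on three states, which satisfies detailed balance: π_1 · P_{12} = π_2 · P_{21} and π_2 · P_{23} = π_3 · P_{32}.
From π_1 · 5/8 = π_2 · 1/6: π_2/π_1 = (5/8)/(1/6) = 15/4.
From π_2 · 1/3 = π_3 · 3/5: π_3/π_2 = (1/3)/(3/5) = 5/9.
Take π_1 proportional to 1; then unnormalized π = (1, 15/4, 25/12). Normalize by dividing by the sum 41/6:
  π = (6/41, 45/82, 25/82).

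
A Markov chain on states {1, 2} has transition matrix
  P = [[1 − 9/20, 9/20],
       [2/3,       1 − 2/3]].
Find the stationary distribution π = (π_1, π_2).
π_1 = 40/67, π_2 = 27/67

Solve πP = π with π_1 + π_2 = 1. From πP = π: π_1 · (1 − 9/20) + π_2 · 2/3 = π_1 ⇒ π_2 · 2/3 = π_1 · 9/20 ⇒ π_2/π_1 = (9/20)/(2/3) = 27/40. Together with π_1 + π_2 = 1:
  π_1 = (2/3)/(9/20 + 2/3) = (2/3)/(67/60) = 40/67,
  π_2 = (9/20)/(9/20 + 2/3) = (9/20)/(67/60) = 27/67.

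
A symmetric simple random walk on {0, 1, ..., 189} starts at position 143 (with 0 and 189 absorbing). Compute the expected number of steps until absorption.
E[τ | X_0 = 143] = 6578

Let v_k = E[τ | X_0 = k]. Boundary: v_0 = v_189 = 0. Recurrence: v_k = 1 + (v_{k-1} + v_{k+1})/2 for 1 ≤ k ≤ 188. The particular solution to v_k − (v_{k-1} + v_{k+1})/2 = 1 is v_k = −k^2. Adding homogeneous solution A + B k and matching boundaries gives v_k = k (189 − k). Substituting k = 143: v_143 = 143 · 46 = 6578.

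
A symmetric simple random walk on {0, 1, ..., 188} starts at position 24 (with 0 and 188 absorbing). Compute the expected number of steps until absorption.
E[τ | X_0 = 24] = 3936

Let v_k = E[τ | X_0 = k]. Boundary: v_0 = v_188 = 0. Recurrence: v_k = 1 + (v_{k-1} + v_{k+1})/2 for 1 ≤ k ≤ 187. The particular solution to v_k − (v_{k-1} + v_{k+1})/2 = 1 is v_k = −k^2. Adding homogeneous solution A + B k and matching boundaries gives v_k = k (188 − k). Substituting k = 24: v_24 = 24 · 164 = 3936.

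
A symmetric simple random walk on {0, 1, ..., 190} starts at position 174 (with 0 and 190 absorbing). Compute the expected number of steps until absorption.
E[τ | X_0 = 174] = 2784

Let v_k = E[τ | X_0 = k]. Boundary: v_0 = v_190 = 0. Recurrence: v_k = 1 + (v_{k-1} + v_{k+1})/2 for 1 ≤ k ≤ 189. The particular solution to v_k − (v_{k-1} + v_{k+1})/2 = 1 is v_k = −k^2. Adding homogeneous solution A + B k and matching boundaries gives v_k = k (190 − k). Substituting k = 174: v_174 = 174 · 16 = 2784.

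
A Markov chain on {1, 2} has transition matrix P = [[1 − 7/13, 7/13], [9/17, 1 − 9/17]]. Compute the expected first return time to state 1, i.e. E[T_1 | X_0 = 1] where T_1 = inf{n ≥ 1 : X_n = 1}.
E[T_1 | X_0 = 1] = 1/π_1 = 236/117

For an irreducible recurrent Markov chain with stationary distribution π, E[T_i | X_0 = i] = 1/π_i (Kac's formula). Here π_1 = (9/17)/(7/13 + 9/17) = (9/17)/(236/221) = 117/236, so E[T_1 | X_0 = 1] = 1/π_1 = (7/13 + 9/17)/(9/17) = (236/221)/(9/17) = 236/117.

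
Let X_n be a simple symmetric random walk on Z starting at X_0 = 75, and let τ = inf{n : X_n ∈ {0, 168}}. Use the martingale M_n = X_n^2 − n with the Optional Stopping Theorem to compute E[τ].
E[τ] = 6975

M_n = X_n^2 − n is a martingale (since E[X_{n+1}^2 | F_n] = X_n^2 + 1). By OST (τ has finite mean in a bounded region), E[M_τ] = E[M_0] = X_0^2 − 0 = 75^2 = 5625. Also E[M_τ] = E[X_τ^2] − E[τ]. The walk exits at 0 or 168, with P(hit 168 first) = 75/168, so E[X_τ^2] = 168^2 · 75/168 + 0 = 12600. Thus E[τ] = E[X_τ^2] − E[M_τ] = 12600 − 5625 = 6975 = 75(168 − 75) = 6975.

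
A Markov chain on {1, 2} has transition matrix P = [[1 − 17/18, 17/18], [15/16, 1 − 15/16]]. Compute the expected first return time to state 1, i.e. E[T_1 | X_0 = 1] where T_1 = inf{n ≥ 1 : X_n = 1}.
E[T_1 | X_0 = 1] = 1/π_1 = 271/135

For an irreducible recurrent Markov chain with stationary distribution π, E[T_i | X_0 = i] = 1/π_i (Kac's formula). Here π_1 = (15/16)/(17/18 + 15/16) = (15/16)/(271/144) = 135/271, so E[T_1 | X_0 = 1] = 1/π_1 = (17/18 + 15/16)/(15/16) = (271/144)/(15/16) = 271/135.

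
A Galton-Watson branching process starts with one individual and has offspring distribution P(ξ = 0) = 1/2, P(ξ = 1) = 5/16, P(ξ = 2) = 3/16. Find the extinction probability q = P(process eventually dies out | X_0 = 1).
q = 1

Mean offspring μ = 0·1/2 + 1·5/16 + 2·3/16 = 11/16 ≤ 1. For μ ≤ 1 with offspring not concentrated at 1, the Galton-Watson process goes extinct almost surely, so q = 1.
(Algebraic check: The pgf is f(s) = 1/2 + 5/16·s + 3/16·s². The extinction probability q is the smallest fixed point of f in [0, 1]. Setting s = f(s):
  3/16·s² + (5/16 − 1)·s + 1/2 = 0
  3/16·s² − (1/2 + 3/16)·s + 1/2 = 0
which factors as (s − 1)·(3/16·s − 1/2) = 0, giving roots s = 1 and s = (1/2)/(3/16) = 8/3. Since 8/3 ≥ 1, the smallest root in [0, 1] is s = 1.)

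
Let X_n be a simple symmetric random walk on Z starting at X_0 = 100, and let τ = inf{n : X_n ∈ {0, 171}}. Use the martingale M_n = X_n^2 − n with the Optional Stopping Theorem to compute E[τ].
E[τ] = 7100

M_n = X_n^2 − n is a martingale (since E[X_{n+1}^2 | F_n] = X_n^2 + 1). By OST (τ has finite mean in a bounded region), E[M_τ] = E[M_0] = X_0^2 − 0 = 100^2 = 10000. Also E[M_τ] = E[X_τ^2] − E[τ]. The walk exits at 0 or 171, with P(hit 171 first) = 100/171, so E[X_τ^2] = 171^2 · 100/171 + 0 = 17100. Thus E[τ] = E[X_τ^2] − E[M_τ] = 17100 − 10000 = 7100 = 100(171 − 100) = 7100.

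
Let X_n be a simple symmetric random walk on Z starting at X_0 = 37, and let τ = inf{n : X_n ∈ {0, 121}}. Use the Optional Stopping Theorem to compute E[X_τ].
E[X_τ] = 37

X_n is a martingale and τ is a bounded-mean stopping time (indeed τ is finite a.s. with bounded expectation since the walk is in a bounded region). By the OST, E[X_τ] = E[X_0] = 37. Equivalently: E[X_τ] = 121 · P(hit 121 first) + 0 · P(hit 0 first) = 121 · (37/121) = 37.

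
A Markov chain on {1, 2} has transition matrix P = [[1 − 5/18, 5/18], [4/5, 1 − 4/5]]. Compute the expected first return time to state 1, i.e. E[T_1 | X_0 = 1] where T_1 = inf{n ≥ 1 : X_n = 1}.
E[T_1 | X_0 = 1] = 1/π_1 = 97/72

For an irreducible recurrent Markov chain with stationary distribution π, E[T_i | X_0 = i] = 1/π_i (Kac's formula). Here π_1 = (4/5)/(5/18 + 4/5) = (4/5)/(97/90) = 72/97, so E[T_1 | X_0 = 1] = 1/π_1 = (5/18 + 4/5)/(4/5) = (97/90)/(4/5) = 97/72.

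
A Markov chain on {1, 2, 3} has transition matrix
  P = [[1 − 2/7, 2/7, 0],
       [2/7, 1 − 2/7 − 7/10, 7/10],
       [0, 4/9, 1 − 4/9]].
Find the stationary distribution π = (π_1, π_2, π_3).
π = (40/143, 40/143, 63/143)

This is a birth-death chain on three states, which satisfies detailed balance: π_1 · P_{12} = π_2 · P_{21} and π_2 · P_{23} = π_3 · P_{32}.
From π_1 · 2/7 = π_2 · 2/7: π_2/π_1 = (2/7)/(2/7) = 1.
From π_2 · 7/10 = π_3 · 4/9: π_3/π_2 = (7/10)/(4/9) = 63/40.
Take π_1 proportional to 1; then unnormalized π = (1, 1, 63/40). Normalize by dividing by the sum 143/40:
  π = (40/143, 40/143, 63/143).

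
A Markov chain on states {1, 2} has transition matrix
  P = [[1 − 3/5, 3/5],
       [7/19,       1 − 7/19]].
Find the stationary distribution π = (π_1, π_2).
π_1 = 35/92, π_2 = 57/92

Solve πP = π with π_1 + π_2 = 1. From πP = π: π_1 · (1 − 3/5) + π_2 · 7/19 = π_1 ⇒ π_2 · 7/19 = π_1 · 3/5 ⇒ π_2/π_1 = (3/5)/(7/19) = 57/35. Together with π_1 + π_2 = 1:
  π_1 = (7/19)/(3/5 + 7/19) = (7/19)/(92/95) = 35/92,
  π_2 = (3/5)/(3/5 + 7/19) = (3/5)/(92/95) = 57/92.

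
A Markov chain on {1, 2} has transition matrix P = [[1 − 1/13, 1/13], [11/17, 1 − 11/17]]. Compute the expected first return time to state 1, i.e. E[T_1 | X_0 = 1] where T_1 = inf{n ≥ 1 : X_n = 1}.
E[T_1 | X_0 = 1] = 1/π_1 = 160/143

For an irreducible recurrent Markov chain with stationary distribution π, E[T_i | X_0 = i] = 1/π_i (Kac's formula). Here π_1 = (11/17)/(1/13 + 11/17) = (11/17)/(160/221) = 143/160, so E[T_1 | X_0 = 1] = 1/π_1 = (1/13 + 11/17)/(11/17) = (160/221)/(11/17) = 160/143.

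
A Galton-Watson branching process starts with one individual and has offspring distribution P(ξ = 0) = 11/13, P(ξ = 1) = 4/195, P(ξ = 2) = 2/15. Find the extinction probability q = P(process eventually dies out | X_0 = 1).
q = 1

Mean offspring μ = 0·11/13 + 1·4/195 + 2·2/15 = 56/195 ≤ 1. For μ ≤ 1 with offspring not concentrated at 1, the Galton-Watson process goes extinct almost surely, so q = 1.
(Algebraic check: The pgf is f(s) = 11/13 + 4/195·s + 2/15·s². The extinction probability q is the smallest fixed point of f in [0, 1]. Setting s = f(s):
  2/15·s² + (4/195 − 1)·s + 11/13 = 0
  2/15·s² − (11/13 + 2/15)·s + 11/13 = 0
which factors as (s − 1)·(2/15·s − 11/13) = 0, giving roots s = 1 and s = (11/13)/(2/15) = 165/26. Since 165/26 ≥ 1, the smallest root in [0, 1] is s = 1.)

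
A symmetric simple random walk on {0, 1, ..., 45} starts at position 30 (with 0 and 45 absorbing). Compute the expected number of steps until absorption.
E[τ | X_0 = 30] = 450

Let v_k = E[τ | X_0 = k]. Boundary: v_0 = v_45 = 0. Recurrence: v_k = 1 + (v_{k-1} + v_{k+1})/2 for 1 ≤ k ≤ 44. The particular solution to v_k − (v_{k-1} + v_{k+1})/2 = 1 is v_k = −k^2. Adding homogeneous solution A + B k and matching boundaries gives v_k = k (45 − k). Substituting k = 30: v_30 = 30 · 15 = 450.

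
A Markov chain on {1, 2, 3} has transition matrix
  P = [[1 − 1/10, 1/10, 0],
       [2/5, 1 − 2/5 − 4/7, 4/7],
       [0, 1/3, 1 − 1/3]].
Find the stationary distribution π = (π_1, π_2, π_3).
π = (28/47, 7/47, 12/47)

This is a birth-death chain on three states, which satisfies detailed balance: π_1 · P_{12} = π_2 · P_{21} and π_2 · P_{23} = π_3 · P_{32}.
From π_1 · 1/10 = π_2 · 2/5: π_2/π_1 = (1/10)/(2/5) = 1/4.
From π_2 · 4/7 = π_3 · 1/3: π_3/π_2 = (4/7)/(1/3) = 12/7.
Take π_1 proportional to 1; then unnormalized π = (1, 1/4, 3/7). Normalize by dividing by the sum 47/28:
  π = (28/47, 7/47, 12/47).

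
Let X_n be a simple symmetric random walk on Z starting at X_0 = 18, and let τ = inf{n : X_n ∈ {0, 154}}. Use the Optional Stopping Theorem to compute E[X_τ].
E[X_τ] = 18

X_n is a martingale and τ is a bounded-mean stopping time (indeed τ is finite a.s. with bounded expectation since the walk is in a bounded region). By the OST, E[X_τ] = E[X_0] = 18. Equivalently: E[X_τ] = 154 · P(hit 154 first) + 0 · P(hit 0 first) = 154 · (18/154) = 18.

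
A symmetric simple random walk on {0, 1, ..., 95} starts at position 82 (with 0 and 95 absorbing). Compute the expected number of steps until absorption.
E[τ | X_0 = 82] = 1066

Let v_k = E[τ | X_0 = k]. Boundary: v_0 = v_95 = 0. Recurrence: v_k = 1 + (v_{k-1} + v_{k+1})/2 for 1 ≤ k ≤ 94. The particular solution to v_k − (v_{k-1} + v_{k+1})/2 = 1 is v_k = −k^2. Adding homogeneous solution A + B k and matching boundaries gives v_k = k (95 − k). Substituting k = 82: v_82 = 82 · 13 = 1066.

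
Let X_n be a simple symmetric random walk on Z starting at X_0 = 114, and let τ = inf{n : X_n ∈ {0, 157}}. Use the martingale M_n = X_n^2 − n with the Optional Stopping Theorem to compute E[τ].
E[τ] = 4902

M_n = X_n^2 − n is a martingale (since E[X_{n+1}^2 | F_n] = X_n^2 + 1). By OST (τ has finite mean in a bounded region), E[M_τ] = E[M_0] = X_0^2 − 0 = 114^2 = 12996. Also E[M_τ] = E[X_τ^2] − E[τ]. The walk exits at 0 or 157, with P(hit 157 first) = 114/157, so E[X_τ^2] = 157^2 · 114/157 + 0 = 17898. Thus E[τ] = E[X_τ^2] − E[M_τ] = 17898 − 12996 = 4902 = 114(157 − 114) = 4902.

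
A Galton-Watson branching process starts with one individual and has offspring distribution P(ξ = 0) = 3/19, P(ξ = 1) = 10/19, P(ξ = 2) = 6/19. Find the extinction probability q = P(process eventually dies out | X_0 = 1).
q = 1/2

The pgf is f(s) = 3/19 + 10/19·s + 6/19·s². The extinction probability q is the smallest fixed point of f in [0, 1]. Setting s = f(s):
  6/19·s² + (10/19 − 1)·s + 3/19 = 0
  6/19·s² − (3/19 + 6/19)·s + 3/19 = 0
which factors as (s − 1)·(6/19·s − 3/19) = 0, giving roots s = 1 and s = (3/19)/(6/19) = 1/2.
Mean offspring μ = 10/19 + 2·6/19 = 22/19 > 1 (supercritical), so q < 1. The extinction probability is the smaller root: q = (3/19)/(6/19) = 1/2.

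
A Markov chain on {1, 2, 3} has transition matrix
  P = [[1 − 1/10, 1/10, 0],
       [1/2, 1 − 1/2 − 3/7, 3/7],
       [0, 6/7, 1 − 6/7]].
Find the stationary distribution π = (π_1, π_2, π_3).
π = (10/13, 2/13, 1/13)

This is a birth-death chain on three states, which satisfies detailed balance: π_1 · P_{12} = π_2 · P_{21} and π_2 · P_{23} = π_3 · P_{32}.
From π_1 · 1/10 = π_2 · 1/2: π_2/π_1 = (1/10)/(1/2) = 1/5.
From π_2 · 3/7 = π_3 · 6/7: π_3/π_2 = (3/7)/(6/7) = 1/2.
Take π_1 proportional to 1; then unnormalized π = (1, 1/5, 1/10). Normalize by dividing by the sum 13/10:
  π = (10/13, 2/13, 1/13).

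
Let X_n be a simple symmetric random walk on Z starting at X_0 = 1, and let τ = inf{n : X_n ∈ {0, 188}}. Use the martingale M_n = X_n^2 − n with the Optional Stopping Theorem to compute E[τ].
E[τ] = 187

M_n = X_n^2 − n is a martingale (since E[X_{n+1}^2 | F_n] = X_n^2 + 1). By OST (τ has finite mean in a bounded region), E[M_τ] = E[M_0] = X_0^2 − 0 = 1^2 = 1. Also E[M_τ] = E[X_τ^2] − E[τ]. The walk exits at 0 or 188, with P(hit 188 first) = 1/188, so E[X_τ^2] = 188^2 · 1/188 + 0 = 188. Thus E[τ] = E[X_τ^2] − E[M_τ] = 188 − 1 = 187 = 1(188 − 1) = 187.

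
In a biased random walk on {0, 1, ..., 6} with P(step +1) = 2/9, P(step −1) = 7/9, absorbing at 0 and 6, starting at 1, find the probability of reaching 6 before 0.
P(hit 6 before 0) = (1 − (7/2)^1) / (1 − (7/2)^6) = 32/23517

Let u_k denote P(reach 6 before 0 | start at k). Boundary: u_0 = 0, u_6 = 1. Recurrence: u_k = 2/9·u_{k+1} + 7/9·u_{k-1} for 1 ≤ k ≤ 5. Try u_k = A + B·r^k with r = q/p = (7/9)/(2/9) = 7/2. Substitution satisfies the recurrence; boundary conditions give:
  u_k = (1 − r^k) / (1 − r^N) = (1 − (7/2)^1) / (1 − (7/2)^6) = 32/23517.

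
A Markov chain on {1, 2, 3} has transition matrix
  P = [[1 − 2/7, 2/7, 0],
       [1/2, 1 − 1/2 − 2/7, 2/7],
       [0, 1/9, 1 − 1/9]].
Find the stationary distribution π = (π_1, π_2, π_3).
π = (49/149, 28/149, 72/149)

This is a birth-death chain on three states, which satisfies detailed balance: π_1 · P_{12} = π_2 · P_{21} and π_2 · P_{23} = π_3 · P_{32}.
From π_1 · 2/7 = π_2 · 1/2: π_2/π_1 = (2/7)/(1/2) = 4/7.
From π_2 · 2/7 = π_3 · 1/9: π_3/π_2 = (2/7)/(1/9) = 18/7.
Take π_1 proportional to 1; then unnormalized π = (1, 4/7, 72/49). Normalize by dividing by the sum 149/49:
  π = (49/149, 28/149, 72/149).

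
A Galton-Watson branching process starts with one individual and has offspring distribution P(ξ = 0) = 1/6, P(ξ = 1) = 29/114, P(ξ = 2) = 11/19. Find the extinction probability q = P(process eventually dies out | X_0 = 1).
q = 19/66

The pgf is f(s) = 1/6 + 29/114·s + 11/19·s². The extinction probability q is the smallest fixed point of f in [0, 1]. Setting s = f(s):
  11/19·s² + (29/114 − 1)·s + 1/6 = 0
  11/19·s² − (1/6 + 11/19)·s + 1/6 = 0
which factors as (s − 1)·(11/19·s − 1/6) = 0, giving roots s = 1 and s = (1/6)/(11/19) = 19/66.
Mean offspring μ = 29/114 + 2·11/19 = 161/114 > 1 (supercritical), so q < 1. The extinction probability is the smaller root: q = (1/6)/(11/19) = 19/66.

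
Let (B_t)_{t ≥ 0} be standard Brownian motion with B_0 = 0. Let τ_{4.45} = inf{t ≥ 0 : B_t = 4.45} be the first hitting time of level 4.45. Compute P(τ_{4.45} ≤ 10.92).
P(τ_{4.45} ≤ 10.92) = 2(1 − Φ(4.45/√10.92)) = 2(1 − Φ(1.3466)) ≈ 0.1781

By the reflection principle for standard BM, P(τ_b ≤ t) = 2 · P(B_t ≥ b). Since B_t ~ N(0, t), P(B_t ≥ 4.45) = 1 − Φ(4.45/√t) = 1 − Φ(4.45/√10.92) = 1 − Φ(1.3466) ≈ 0.08905. Doubling: P(τ_{4.45} ≤ 10.92) ≈ 2 · 0.08905 = 0.17810 ≈ 0.1781.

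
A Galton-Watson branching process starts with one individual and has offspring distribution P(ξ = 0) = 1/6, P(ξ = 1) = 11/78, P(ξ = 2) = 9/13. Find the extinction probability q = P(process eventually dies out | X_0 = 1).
q = 13/54

The pgf is f(s) = 1/6 + 11/78·s + 9/13·s². The extinction probability q is the smallest fixed point of f in [0, 1]. Setting s = f(s):
  9/13·s² + (11/78 − 1)·s + 1/6 = 0
  9/13·s² − (1/6 + 9/13)·s + 1/6 = 0
which factors as (s − 1)·(9/13·s − 1/6) = 0, giving roots s = 1 and s = (1/6)/(9/13) = 13/54.
Mean offspring μ = 11/78 + 2·9/13 = 119/78 > 1 (supercritical), so q < 1. The extinction probability is the smaller root: q = (1/6)/(9/13) = 13/54.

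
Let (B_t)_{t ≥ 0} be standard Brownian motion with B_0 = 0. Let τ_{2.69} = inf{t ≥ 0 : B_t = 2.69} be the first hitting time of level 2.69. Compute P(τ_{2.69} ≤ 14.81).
P(τ_{2.69} ≤ 14.81) = 2(1 − Φ(2.69/√14.81)) = 2(1 − Φ(0.6990)) ≈ 0.4846

By the reflection principle for standard BM, P(τ_b ≤ t) = 2 · P(B_t ≥ b). Since B_t ~ N(0, t), P(B_t ≥ 2.69) = 1 − Φ(2.69/√t) = 1 − Φ(2.69/√14.81) = 1 − Φ(0.6990) ≈ 0.24228. Doubling: P(τ_{2.69} ≤ 14.81) ≈ 2 · 0.24228 = 0.48456 ≈ 0.4846.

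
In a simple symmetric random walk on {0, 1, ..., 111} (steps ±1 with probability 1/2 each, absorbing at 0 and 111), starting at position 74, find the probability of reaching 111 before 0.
P(hit 111 before 0) = 74/111 = 2/3

Let u_k = P(hit 111 before 0 | start at k). Then u_0 = 0, u_111 = 1, and u_k = u_{k-1}/2 + u_{k+1}/2 for 1 ≤ k ≤ 110. This harmonic recurrence is solved by u_k = k/111, giving u_74 = 74/111 = 2/3.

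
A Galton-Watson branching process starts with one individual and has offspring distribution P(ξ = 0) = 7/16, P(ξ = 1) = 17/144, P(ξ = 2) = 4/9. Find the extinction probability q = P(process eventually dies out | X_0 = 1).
q = 63/64

The pgf is f(s) = 7/16 + 17/144·s + 4/9·s². The extinction probability q is the smallest fixed point of f in [0, 1]. Setting s = f(s):
  4/9·s² + (17/144 − 1)·s + 7/16 = 0
  4/9·s² − (7/16 + 4/9)·s + 7/16 = 0
which factors as (s − 1)·(4/9·s − 7/16) = 0, giving roots s = 1 and s = (7/16)/(4/9) = 63/64.
Mean offspring μ = 17/144 + 2·4/9 = 145/144 > 1 (supercritical), so q < 1. The extinction probability is the smaller root: q = (7/16)/(4/9) = 63/64.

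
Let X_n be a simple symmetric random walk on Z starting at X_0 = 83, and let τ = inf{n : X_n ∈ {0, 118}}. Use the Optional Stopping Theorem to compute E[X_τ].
E[X_τ] = 83

X_n is a martingale and τ is a bounded-mean stopping time (indeed τ is finite a.s. with bounded expectation since the walk is in a bounded region). By the OST, E[X_τ] = E[X_0] = 83. Equivalently: E[X_τ] = 118 · P(hit 118 first) + 0 · P(hit 0 first) = 118 · (83/118) = 83.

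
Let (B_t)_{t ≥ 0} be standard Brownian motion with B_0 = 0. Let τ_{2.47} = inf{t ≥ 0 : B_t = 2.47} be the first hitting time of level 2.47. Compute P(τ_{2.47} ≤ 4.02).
P(τ_{2.47} ≤ 4.02) = 2(1 − Φ(2.47/√4.02)) = 2(1 − Φ(1.2319)) ≈ 0.2180

By the reflection principle for standard BM, P(τ_b ≤ t) = 2 · P(B_t ≥ b). Since B_t ~ N(0, t), P(B_t ≥ 2.47) = 1 − Φ(2.47/√t) = 1 − Φ(2.47/√4.02) = 1 − Φ(1.2319) ≈ 0.10899. Doubling: P(τ_{2.47} ≤ 4.02) ≈ 2 · 0.10899 = 0.21798 ≈ 0.2180.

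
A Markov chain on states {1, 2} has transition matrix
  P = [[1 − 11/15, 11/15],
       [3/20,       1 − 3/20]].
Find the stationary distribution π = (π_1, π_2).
π_1 = 9/53, π_2 = 44/53

Solve πP = π with π_1 + π_2 = 1. From πP = π: π_1 · (1 − 11/15) + π_2 · 3/20 = π_1 ⇒ π_2 · 3/20 = π_1 · 11/15 ⇒ π_2/π_1 = (11/15)/(3/20) = 44/9. Together with π_1 + π_2 = 1:
  π_1 = (3/20)/(11/15 + 3/20) = (3/20)/(53/60) = 9/53,
  π_2 = (11/15)/(11/15 + 3/20) = (11/15)/(53/60) = 44/53.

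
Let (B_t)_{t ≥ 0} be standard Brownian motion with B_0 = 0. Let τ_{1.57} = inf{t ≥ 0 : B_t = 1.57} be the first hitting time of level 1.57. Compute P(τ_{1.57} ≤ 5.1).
P(τ_{1.57} ≤ 5.1) = 2(1 − Φ(1.57/√5.1)) = 2(1 − Φ(0.6952)) ≈ 0.4869

By the reflection principle for standard BM, P(τ_b ≤ t) = 2 · P(B_t ≥ b). Since B_t ~ N(0, t), P(B_t ≥ 1.57) = 1 − Φ(1.57/√t) = 1 − Φ(1.57/√5.1) = 1 − Φ(0.6952) ≈ 0.24346. Doubling: P(τ_{1.57} ≤ 5.1) ≈ 2 · 0.24346 = 0.48692 ≈ 0.4869.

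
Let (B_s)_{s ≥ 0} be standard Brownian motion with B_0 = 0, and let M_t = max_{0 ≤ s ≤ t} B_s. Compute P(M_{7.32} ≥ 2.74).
P(M_{7.32} ≥ 2.74) = 2·P(B_{7.32} ≥ 2.74) = 2(1 − Φ(2.74/√7.32)) ≈ 0.3112

By the reflection principle for Brownian motion, P(M_t ≥ a) = 2 · P(B_t ≥ a) for a ≥ 0. Since B_t ~ N(0, t), P(B_t ≥ 2.74) = 1 − Φ(2.74/√t) = 1 − Φ(2.74/√7.32) = 1 − Φ(1.0127). So
  P(M_{7.32} ≥ 2.74) = 2(1 − Φ(1.0127)) ≈ 0.3112.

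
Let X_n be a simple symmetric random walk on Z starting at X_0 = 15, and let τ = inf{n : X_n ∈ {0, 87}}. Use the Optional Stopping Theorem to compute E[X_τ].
E[X_τ] = 15

X_n is a martingale and τ is a bounded-mean stopping time (indeed τ is finite a.s. with bounded expectation since the walk is in a bounded region). By the OST, E[X_τ] = E[X_0] = 15. Equivalently: E[X_τ] = 87 · P(hit 87 first) + 0 · P(hit 0 first) = 87 · (15/87) = 15.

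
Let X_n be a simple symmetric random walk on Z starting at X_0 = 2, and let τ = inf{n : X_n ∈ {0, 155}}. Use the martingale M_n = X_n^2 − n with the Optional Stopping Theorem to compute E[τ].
E[τ] = 306

M_n = X_n^2 − n is a martingale (since E[X_{n+1}^2 | F_n] = X_n^2 + 1). By OST (τ has finite mean in a bounded region), E[M_τ] = E[M_0] = X_0^2 − 0 = 2^2 = 4. Also E[M_τ] = E[X_τ^2] − E[τ]. The walk exits at 0 or 155, with P(hit 155 first) = 2/155, so E[X_τ^2] = 155^2 · 2/155 + 0 = 310. Thus E[τ] = E[X_τ^2] − E[M_τ] = 310 − 4 = 306 = 2(155 − 2) = 306.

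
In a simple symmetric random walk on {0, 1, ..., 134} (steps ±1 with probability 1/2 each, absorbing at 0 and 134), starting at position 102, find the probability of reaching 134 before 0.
P(hit 134 before 0) = 102/134 = 51/67

Let u_k = P(hit 134 before 0 | start at k). Then u_0 = 0, u_134 = 1, and u_k = u_{k-1}/2 + u_{k+1}/2 for 1 ≤ k ≤ 133. This harmonic recurrence is solved by u_k = k/134, giving u_102 = 102/134 = 51/67.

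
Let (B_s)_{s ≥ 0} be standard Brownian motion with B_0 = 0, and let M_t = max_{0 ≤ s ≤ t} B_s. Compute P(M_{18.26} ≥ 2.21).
P(M_{18.26} ≥ 2.21) = 2·P(B_{18.26} ≥ 2.21) = 2(1 − Φ(2.21/√18.26)) ≈ 0.6050

By the reflection principle for Brownian motion, P(M_t ≥ a) = 2 · P(B_t ≥ a) for a ≥ 0. Since B_t ~ N(0, t), P(B_t ≥ 2.21) = 1 − Φ(2.21/√t) = 1 − Φ(2.21/√18.26) = 1 − Φ(0.5172). So
  P(M_{18.26} ≥ 2.21) = 2(1 − Φ(0.5172)) ≈ 0.6050.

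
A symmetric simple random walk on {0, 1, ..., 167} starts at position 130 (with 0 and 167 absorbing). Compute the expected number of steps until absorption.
E[τ | X_0 = 130] = 4810

Let v_k = E[τ | X_0 = k]. Boundary: v_0 = v_167 = 0. Recurrence: v_k = 1 + (v_{k-1} + v_{k+1})/2 for 1 ≤ k ≤ 166. The particular solution to v_k − (v_{k-1} + v_{k+1})/2 = 1 is v_k = −k^2. Adding homogeneous solution A + B k and matching boundaries gives v_k = k (167 − k). Substituting k = 130: v_130 = 130 · 37 = 4810.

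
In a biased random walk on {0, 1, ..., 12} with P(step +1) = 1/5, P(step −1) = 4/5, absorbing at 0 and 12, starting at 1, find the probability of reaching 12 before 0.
P(hit 12 before 0) = (1 − (4)^1) / (1 − (4)^12) = 1/5592405

Let u_k denote P(reach 12 before 0 | start at k). Boundary: u_0 = 0, u_12 = 1. Recurrence: u_k = 1/5·u_{k+1} + 4/5·u_{k-1} for 1 ≤ k ≤ 11. Try u_k = A + B·r^k with r = q/p = (4/5)/(1/5) = 4. Substitution satisfies the recurrence; boundary conditions give:
  u_k = (1 − r^k) / (1 − r^N) = (1 − (4)^1) / (1 − (4)^12) = 1/5592405.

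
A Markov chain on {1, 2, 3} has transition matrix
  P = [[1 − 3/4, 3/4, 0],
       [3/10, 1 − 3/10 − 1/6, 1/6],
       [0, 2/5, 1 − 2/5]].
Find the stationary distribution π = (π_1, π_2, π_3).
π = (24/109, 60/109, 25/109)

This is a birth-death chain on three states, which satisfies detailed balance: π_1 · P_{12} = π_2 · P_{21} and π_2 · P_{23} = π_3 · P_{32}.
From π_1 · 3/4 = π_2 · 3/10: π_2/π_1 = (3/4)/(3/10) = 5/2.
From π_2 · 1/6 = π_3 · 2/5: π_3/π_2 = (1/6)/(2/5) = 5/12.
Take π_1 proportional to 1; then unnormalized π = (1, 5/2, 25/24). Normalize by dividing by the sum 109/24:
  π = (24/109, 60/109, 25/109).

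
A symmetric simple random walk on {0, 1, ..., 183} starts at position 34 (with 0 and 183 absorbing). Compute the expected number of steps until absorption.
E[τ | X_0 = 34] = 5066

Let v_k = E[τ | X_0 = k]. Boundary: v_0 = v_183 = 0. Recurrence: v_k = 1 + (v_{k-1} + v_{k+1})/2 for 1 ≤ k ≤ 182. The particular solution to v_k − (v_{k-1} + v_{k+1})/2 = 1 is v_k = −k^2. Adding homogeneous solution A + B k and matching boundaries gives v_k = k (183 − k). Substituting k = 34: v_34 = 34 · 149 = 5066.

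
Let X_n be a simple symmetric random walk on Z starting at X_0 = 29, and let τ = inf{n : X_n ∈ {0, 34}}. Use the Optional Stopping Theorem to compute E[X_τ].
E[X_τ] = 29

X_n is a martingale and τ is a bounded-mean stopping time (indeed τ is finite a.s. with bounded expectation since the walk is in a bounded region). By the OST, E[X_τ] = E[X_0] = 29. Equivalently: E[X_τ] = 34 · P(hit 34 first) + 0 · P(hit 0 first) = 34 · (29/34) = 29.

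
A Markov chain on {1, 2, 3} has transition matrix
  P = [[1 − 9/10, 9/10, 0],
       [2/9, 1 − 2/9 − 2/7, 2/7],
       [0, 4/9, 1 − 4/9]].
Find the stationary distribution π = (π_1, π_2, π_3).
π = (280/2143, 1134/2143, 729/2143)

This is a birth-death chain on three states, which satisfies detailed balance: π_1 · P_{12} = π_2 · P_{21} and π_2 · P_{23} = π_3 · P_{32}.
From π_1 · 9/10 = π_2 · 2/9: π_2/π_1 = (9/10)/(2/9) = 81/20.
From π_2 · 2/7 = π_3 · 4/9: π_3/π_2 = (2/7)/(4/9) = 9/14.
Take π_1 proportional to 1; then unnormalized π = (1, 81/20, 729/280). Normalize by dividing by the sum 2143/280:
  π = (280/2143, 1134/2143, 729/2143).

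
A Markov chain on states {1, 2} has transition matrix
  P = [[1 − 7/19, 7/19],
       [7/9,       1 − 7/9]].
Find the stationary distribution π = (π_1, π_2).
π_1 = 19/28, π_2 = 9/28

Solve πP = π with π_1 + π_2 = 1. From πP = π: π_1 · (1 − 7/19) + π_2 · 7/9 = π_1 ⇒ π_2 · 7/9 = π_1 · 7/19 ⇒ π_2/π_1 = (7/19)/(7/9) = 9/19. Together with π_1 + π_2 = 1:
  π_1 = (7/9)/(7/19 + 7/9) = (7/9)/(196/171) = 19/28,
  π_2 = (7/19)/(7/19 + 7/9) = (7/19)/(196/171) = 9/28.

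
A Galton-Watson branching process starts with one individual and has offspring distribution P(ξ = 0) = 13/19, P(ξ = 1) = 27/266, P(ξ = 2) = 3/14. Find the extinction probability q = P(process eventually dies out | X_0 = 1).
q = 1

Mean offspring μ = 0·13/19 + 1·27/266 + 2·3/14 = 141/266 ≤ 1. For μ ≤ 1 with offspring not concentrated at 1, the Galton-Watson process goes extinct almost surely, so q = 1.
(Algebraic check: The pgf is f(s) = 13/19 + 27/266·s + 3/14·s². The extinction probability q is the smallest fixed point of f in [0, 1]. Setting s = f(s):
  3/14·s² + (27/266 − 1)·s + 13/19 = 0
  3/14·s² − (13/19 + 3/14)·s + 13/19 = 0
which factors as (s − 1)·(3/14·s − 13/19) = 0, giving roots s = 1 and s = (13/19)/(3/14) = 182/57. Since 182/57 ≥ 1, the smallest root in [0, 1] is s = 1.)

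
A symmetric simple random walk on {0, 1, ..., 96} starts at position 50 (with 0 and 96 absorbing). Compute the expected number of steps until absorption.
E[τ | X_0 = 50] = 2300

Let v_k = E[τ | X_0 = k]. Boundary: v_0 = v_96 = 0. Recurrence: v_k = 1 + (v_{k-1} + v_{k+1})/2 for 1 ≤ k ≤ 95. The particular solution to v_k − (v_{k-1} + v_{k+1})/2 = 1 is v_k = −k^2. Adding homogeneous solution A + B k and matching boundaries gives v_k = k (96 − k). Substituting k = 50: v_50 = 50 · 46 = 2300.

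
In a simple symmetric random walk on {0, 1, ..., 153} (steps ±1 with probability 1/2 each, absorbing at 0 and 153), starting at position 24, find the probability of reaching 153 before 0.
P(hit 153 before 0) = 24/153 = 8/51

Let u_k = P(hit 153 before 0 | start at k). Then u_0 = 0, u_153 = 1, and u_k = u_{k-1}/2 + u_{k+1}/2 for 1 ≤ k ≤ 152. This harmonic recurrence is solved by u_k = k/153, giving u_24 = 24/153 = 8/51.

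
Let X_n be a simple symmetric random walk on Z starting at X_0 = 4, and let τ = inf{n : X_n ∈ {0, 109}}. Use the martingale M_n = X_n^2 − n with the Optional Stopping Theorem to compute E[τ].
E[τ] = 420

M_n = X_n^2 − n is a martingale (since E[X_{n+1}^2 | F_n] = X_n^2 + 1). By OST (τ has finite mean in a bounded region), E[M_τ] = E[M_0] = X_0^2 − 0 = 4^2 = 16. Also E[M_τ] = E[X_τ^2] − E[τ]. The walk exits at 0 or 109, with P(hit 109 first) = 4/109, so E[X_τ^2] = 109^2 · 4/109 + 0 = 436. Thus E[τ] = E[X_τ^2] − E[M_τ] = 436 − 16 = 420 = 4(109 − 4) = 420.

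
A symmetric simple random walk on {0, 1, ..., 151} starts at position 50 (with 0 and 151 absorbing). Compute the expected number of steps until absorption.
E[τ | X_0 = 50] = 5050

Let v_k = E[τ | X_0 = k]. Boundary: v_0 = v_151 = 0. Recurrence: v_k = 1 + (v_{k-1} + v_{k+1})/2 for 1 ≤ k ≤ 150. The particular solution to v_k − (v_{k-1} + v_{k+1})/2 = 1 is v_k = −k^2. Adding homogeneous solution A + B k and matching boundaries gives v_k = k (151 − k). Substituting k = 50: v_50 = 50 · 101 = 5050.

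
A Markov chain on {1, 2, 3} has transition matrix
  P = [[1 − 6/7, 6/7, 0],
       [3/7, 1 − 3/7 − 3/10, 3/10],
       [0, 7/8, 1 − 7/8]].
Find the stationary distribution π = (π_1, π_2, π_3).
π = (35/129, 70/129, 8/43)

This is a birth-death chain on three states, which satisfies detailed balance: π_1 · P_{12} = π_2 · P_{21} and π_2 · P_{23} = π_3 · P_{32}.
From π_1 · 6/7 = π_2 · 3/7: π_2/π_1 = (6/7)/(3/7) = 2.
From π_2 · 3/10 = π_3 · 7/8: π_3/π_2 = (3/10)/(7/8) = 12/35.
Take π_1 proportional to 1; then unnormalized π = (1, 2, 24/35). Normalize by dividing by the sum 129/35:
  π = (35/129, 70/129, 8/43).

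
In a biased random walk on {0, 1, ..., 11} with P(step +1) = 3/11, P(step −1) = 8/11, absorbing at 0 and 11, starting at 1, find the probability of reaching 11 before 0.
P(hit 11 before 0) = (1 − (8/3)^1) / (1 − (8/3)^11) = 59049/1717951489

Let u_k denote P(reach 11 before 0 | start at k). Boundary: u_0 = 0, u_11 = 1. Recurrence: u_k = 3/11·u_{k+1} + 8/11·u_{k-1} for 1 ≤ k ≤ 10. Try u_k = A + B·r^k with r = q/p = (8/11)/(3/11) = 8/3. Substitution satisfies the recurrence; boundary conditions give:
  u_k = (1 − r^k) / (1 − r^N) = (1 − (8/3)^1) / (1 − (8/3)^11) = 59049/1717951489.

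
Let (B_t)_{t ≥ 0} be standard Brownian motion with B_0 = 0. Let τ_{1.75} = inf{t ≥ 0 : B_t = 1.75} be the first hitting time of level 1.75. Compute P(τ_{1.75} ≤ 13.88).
P(τ_{1.75} ≤ 13.88) = 2(1 − Φ(1.75/√13.88)) = 2(1 − Φ(0.4697)) ≈ 0.6386

By the reflection principle for standard BM, P(τ_b ≤ t) = 2 · P(B_t ≥ b). Since B_t ~ N(0, t), P(B_t ≥ 1.75) = 1 − Φ(1.75/√t) = 1 − Φ(1.75/√13.88) = 1 − Φ(0.4697) ≈ 0.31928. Doubling: P(τ_{1.75} ≤ 13.88) ≈ 2 · 0.31928 = 0.63856 ≈ 0.6386.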